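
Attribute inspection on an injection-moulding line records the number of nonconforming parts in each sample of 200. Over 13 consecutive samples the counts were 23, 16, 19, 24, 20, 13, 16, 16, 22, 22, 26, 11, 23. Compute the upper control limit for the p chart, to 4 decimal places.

0.1592

p̄ = Σdᵢ / (k·n) = 251 / (13 × 200) = 0.09654
UCL = p̄ + 3·√(p̄(1−p̄)/n) = 0.09654 + 3 × √(0.09654×0.90346/200) = 0.09654 + 3 × 0.02088 = 0.15919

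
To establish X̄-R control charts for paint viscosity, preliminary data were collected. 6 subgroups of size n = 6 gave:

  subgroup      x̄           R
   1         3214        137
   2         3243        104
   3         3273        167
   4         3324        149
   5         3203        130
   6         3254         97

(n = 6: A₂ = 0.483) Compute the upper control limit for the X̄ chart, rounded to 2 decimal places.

3314.95

X̄̄ = (3214 + 3243 + 3273 + 3324 + 3203 + 3254) / 6 = 19511.0000 / 6 = 3251.8333
R̄ = (137 + 104 + 167 + 149 + 130 + 97) / 6 = 784.0000 / 6 = 130.6667
UCL = X̄̄ + A₂·R̄ = 3251.8333 + 0.483 × 130.6667 = 3314.9453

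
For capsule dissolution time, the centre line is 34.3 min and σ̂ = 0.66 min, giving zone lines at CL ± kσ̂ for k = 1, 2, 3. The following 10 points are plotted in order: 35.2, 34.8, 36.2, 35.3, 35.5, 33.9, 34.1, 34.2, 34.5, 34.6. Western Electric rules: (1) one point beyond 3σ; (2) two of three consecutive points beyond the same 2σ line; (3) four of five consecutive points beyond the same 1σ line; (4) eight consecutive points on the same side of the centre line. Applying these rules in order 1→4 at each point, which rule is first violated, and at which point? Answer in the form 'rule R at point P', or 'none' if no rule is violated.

rule 3 at point 5

Zone of each point (C = within 1σ̂, B = 1σ̂–2σ̂, A = 2σ̂–3σ̂, * = beyond 3σ̂; sign = side of CL): 1:+B, 2:+C, 3:+A, 4:+B, 5:+B, 6:-C, 7:-C, 8:-C, 9:+C, 10:+C
Rule 3 (four of five consecutive points beyond the same 1σ limit) is satisfied at point 5.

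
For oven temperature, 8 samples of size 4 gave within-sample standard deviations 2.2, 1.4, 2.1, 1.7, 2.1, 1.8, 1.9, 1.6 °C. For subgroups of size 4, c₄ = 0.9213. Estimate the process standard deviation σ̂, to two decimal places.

2.01

s̄ = (2.2 + 1.4 + 2.1 + 1.7 + 2.1 + 1.8 + 1.9 + 1.6) / 8 = 1.8500
σ̂ = s̄ / c₄ = 1.8500 / 0.9213 = 2.0080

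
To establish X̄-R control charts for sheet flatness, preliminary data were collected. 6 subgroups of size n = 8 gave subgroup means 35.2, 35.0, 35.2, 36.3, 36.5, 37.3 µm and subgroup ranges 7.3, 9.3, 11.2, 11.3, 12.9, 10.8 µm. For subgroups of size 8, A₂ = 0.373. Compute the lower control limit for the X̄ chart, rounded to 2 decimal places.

X̄̄ = (35.2 + 35.0 + 35.2 + 36.3 + 36.5 + 37.3) / 6 = 215.5000 / 6 = 35.9167
R̄ = (7.3 + 9.3 + 11.2 + 11.3 + 12.9 + 10.8) / 6 = 62.8000 / 6 = 10.4667
LCL = X̄̄ − A₂·R̄ = 35.9167 − 0.373 × 10.4667 = 32.0126

32.01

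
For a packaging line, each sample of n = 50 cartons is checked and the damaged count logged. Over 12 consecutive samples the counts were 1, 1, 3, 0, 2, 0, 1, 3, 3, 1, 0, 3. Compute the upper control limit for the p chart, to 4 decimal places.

0.1024

p̄ = Σdᵢ / (k·n) = 18 / (12 × 50) = 0.03000
UCL = p̄ + 3·√(p̄(1−p̄)/n) = 0.03000 + 3 × √(0.03000×0.97000/50) = 0.03000 + 3 × 0.02412 = 0.10237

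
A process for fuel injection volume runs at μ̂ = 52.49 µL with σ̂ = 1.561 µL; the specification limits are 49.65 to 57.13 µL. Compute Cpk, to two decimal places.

0.61

Cpu = (USL − μ̂) / (3σ̂) = (57.13 − 52.49) / (3 × 1.561) = 0.9908; Cpl = (μ̂ − LSL) / (3σ̂) = (52.49 − 49.65) / (3 × 1.561) = 0.6064; Cpk = min(Cpu, Cpl) = 0.6064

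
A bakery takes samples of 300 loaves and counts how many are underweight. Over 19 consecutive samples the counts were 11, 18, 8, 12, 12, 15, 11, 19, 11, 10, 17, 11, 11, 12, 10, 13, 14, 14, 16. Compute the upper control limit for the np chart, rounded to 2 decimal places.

p̄ = Σdᵢ / (k·n) = 245 / (19 × 300) = 0.04298
UCL = np̄ + 3·√(np̄(1−p̄)) = 12.8947 + 3 × √(12.8947×0.95702) = 12.8947 + 3 × 3.5129 = 23.4334

23.43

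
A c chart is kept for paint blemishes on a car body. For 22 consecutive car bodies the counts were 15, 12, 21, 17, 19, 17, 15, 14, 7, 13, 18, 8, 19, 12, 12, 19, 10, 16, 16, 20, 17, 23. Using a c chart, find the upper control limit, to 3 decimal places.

27.248

c̄ = (15 + 12 + 21 + 17 + 19 + 17 + 15 + 14 + 7 + 13 + 18 + 8 + 19 + 12 + 12 + 19 + 10 + 16 + 16 + 20 + 17 + 23) / 22 = 340 / 22 = 15.4545
UCL = c̄ + 3√c̄ = 15.4545 + 3 × √15.4545 = 15.4545 + 3 × 3.9312 = 27.2482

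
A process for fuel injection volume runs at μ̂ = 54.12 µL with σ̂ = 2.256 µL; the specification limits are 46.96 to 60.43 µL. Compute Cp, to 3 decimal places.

Cp = (USL − LSL) / (6σ̂) = (60.43 − 46.96) / (6 × 2.256) = 13.4700 / 13.5360 = 0.9951

0.995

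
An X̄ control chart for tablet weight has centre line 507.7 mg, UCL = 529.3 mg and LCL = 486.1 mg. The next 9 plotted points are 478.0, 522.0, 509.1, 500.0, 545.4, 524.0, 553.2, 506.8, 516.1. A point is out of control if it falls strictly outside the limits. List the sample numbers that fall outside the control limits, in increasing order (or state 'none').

Compare each point to [486.1, 529.3]: sample 1 = 478.0 < LCL; sample 5 = 545.4 > UCL; sample 7 = 553.2 > UCL.

1, 5, 7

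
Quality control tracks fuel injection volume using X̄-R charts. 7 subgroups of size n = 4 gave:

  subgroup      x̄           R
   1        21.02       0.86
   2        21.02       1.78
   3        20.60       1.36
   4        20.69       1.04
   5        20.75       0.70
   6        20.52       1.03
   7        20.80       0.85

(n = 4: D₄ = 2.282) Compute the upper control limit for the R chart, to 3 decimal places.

R̄ = (0.86 + 1.78 + 1.36 + 1.04 + 0.70 + 1.03 + 0.85) / 7 = 7.6200 / 7 = 1.0886
UCL_R = D₄·R̄ = 2.282 × 1.0886 = 2.4841

2.484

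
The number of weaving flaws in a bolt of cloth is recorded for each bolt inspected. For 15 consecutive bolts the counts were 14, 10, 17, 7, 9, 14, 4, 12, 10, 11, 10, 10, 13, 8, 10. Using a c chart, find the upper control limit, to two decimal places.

c̄ = (14 + 10 + 17 + 7 + 9 + 14 + 4 + 12 + 10 + 11 + 10 + 10 + 13 + 8 + 10) / 15 = 159 / 15 = 10.6000
UCL = c̄ + 3√c̄ = 10.6000 + 3 × √10.6000 = 10.6000 + 3 × 3.2558 = 20.3673

20.37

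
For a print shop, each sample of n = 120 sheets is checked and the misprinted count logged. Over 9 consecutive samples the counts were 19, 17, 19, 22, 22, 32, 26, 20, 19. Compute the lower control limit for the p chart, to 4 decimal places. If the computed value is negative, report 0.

p̄ = Σdᵢ / (k·n) = 196 / (9 × 120) = 0.18148
LCL = p̄ − 3·√(p̄(1−p̄)/n) = 0.18148 − 3 × 0.03518 = 0.07593

0.0759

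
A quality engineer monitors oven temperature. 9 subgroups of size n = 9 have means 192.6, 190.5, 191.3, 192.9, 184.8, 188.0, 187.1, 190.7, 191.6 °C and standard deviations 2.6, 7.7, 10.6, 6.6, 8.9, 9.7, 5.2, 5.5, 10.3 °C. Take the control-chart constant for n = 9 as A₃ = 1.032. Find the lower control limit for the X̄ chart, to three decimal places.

182.250

X̄̄ = (192.6 + 190.5 + 191.3 + 192.9 + 184.8 + 188.0 + 187.1 + 190.7 + 191.6) / 9 = 189.9444
s̄ = (2.6 + 7.7 + 10.6 + 6.6 + 8.9 + 9.7 + 5.2 + 5.5 + 10.3) / 9 = 7.4556
LCL = X̄̄ − A₃·s̄ = 189.9444 − 1.032 × 7.4556 = 182.2503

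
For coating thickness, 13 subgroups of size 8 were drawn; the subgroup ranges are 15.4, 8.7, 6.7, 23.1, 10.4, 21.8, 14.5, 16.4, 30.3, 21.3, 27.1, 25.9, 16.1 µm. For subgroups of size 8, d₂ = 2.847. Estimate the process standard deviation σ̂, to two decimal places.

6.42

R̄ = (15.4 + 8.7 + 6.7 + 23.1 + 10.4 + 21.8 + 14.5 + 16.4 + 30.3 + 21.3 + 27.1 + 25.9 + 16.1) / 13 = 18.2846
σ̂ = R̄ / d₂ = 18.2846 / 2.847 = 6.4224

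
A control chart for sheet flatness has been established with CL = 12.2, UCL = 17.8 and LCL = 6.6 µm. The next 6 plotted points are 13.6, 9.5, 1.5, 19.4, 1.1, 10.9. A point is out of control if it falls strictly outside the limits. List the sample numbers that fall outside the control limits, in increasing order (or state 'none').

Compare each point to [6.6, 17.8]: sample 3 = 1.5 < LCL; sample 4 = 19.4 > UCL; sample 5 = 1.1 < LCL.

3, 4, 5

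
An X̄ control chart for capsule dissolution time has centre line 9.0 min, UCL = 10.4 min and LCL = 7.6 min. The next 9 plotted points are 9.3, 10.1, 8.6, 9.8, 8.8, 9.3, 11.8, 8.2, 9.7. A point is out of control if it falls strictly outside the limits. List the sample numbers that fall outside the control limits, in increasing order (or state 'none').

Compare each point to [7.6, 10.4]: sample 7 = 11.8 > UCL.

7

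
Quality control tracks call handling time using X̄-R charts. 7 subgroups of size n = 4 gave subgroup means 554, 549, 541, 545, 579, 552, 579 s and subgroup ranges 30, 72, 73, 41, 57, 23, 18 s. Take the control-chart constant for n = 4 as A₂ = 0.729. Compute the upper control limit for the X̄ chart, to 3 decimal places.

X̄̄ = (554 + 549 + 541 + 545 + 579 + 552 + 579) / 7 = 3899.0000 / 7 = 557.0000
R̄ = (30 + 72 + 73 + 41 + 57 + 23 + 18) / 7 = 314.0000 / 7 = 44.8571
UCL = X̄̄ + A₂·R̄ = 557.0000 + 0.729 × 44.8571 = 589.7009

589.701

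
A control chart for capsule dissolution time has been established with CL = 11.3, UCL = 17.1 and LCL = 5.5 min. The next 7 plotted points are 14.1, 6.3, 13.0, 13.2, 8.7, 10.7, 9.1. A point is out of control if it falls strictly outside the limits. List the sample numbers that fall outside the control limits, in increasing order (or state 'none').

none

All 7 points lie within [5.5, 17.1].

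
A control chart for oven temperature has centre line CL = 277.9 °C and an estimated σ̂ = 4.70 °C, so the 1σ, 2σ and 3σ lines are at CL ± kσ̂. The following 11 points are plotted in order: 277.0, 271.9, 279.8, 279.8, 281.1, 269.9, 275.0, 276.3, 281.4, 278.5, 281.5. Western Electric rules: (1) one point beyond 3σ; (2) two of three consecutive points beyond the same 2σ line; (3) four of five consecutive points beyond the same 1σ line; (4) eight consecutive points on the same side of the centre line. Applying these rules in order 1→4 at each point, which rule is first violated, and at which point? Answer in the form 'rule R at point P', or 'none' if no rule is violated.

Zone of each point (C = within 1σ̂, B = 1σ̂–2σ̂, A = 2σ̂–3σ̂, * = beyond 3σ̂; sign = side of CL): 1:-C, 2:-B, 3:+C, 4:+C, 5:+C, 6:-B, 7:-C, 8:-C, 9:+C, 10:+C, 11:+C
No rule fires across all 11 points.

none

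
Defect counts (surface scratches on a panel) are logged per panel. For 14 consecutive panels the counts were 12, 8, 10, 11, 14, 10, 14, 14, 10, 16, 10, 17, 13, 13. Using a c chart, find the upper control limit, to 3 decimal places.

22.801

c̄ = (12 + 8 + 10 + 11 + 14 + 10 + 14 + 14 + 10 + 16 + 10 + 17 + 13 + 13) / 14 = 172 / 14 = 12.2857
UCL = c̄ + 3√c̄ = 12.2857 + 3 × √12.2857 = 12.2857 + 3 × 3.5051 = 22.8010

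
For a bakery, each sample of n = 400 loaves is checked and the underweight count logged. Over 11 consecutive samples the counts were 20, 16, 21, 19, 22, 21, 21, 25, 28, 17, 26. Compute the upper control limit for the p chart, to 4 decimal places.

p̄ = Σdᵢ / (k·n) = 236 / (11 × 400) = 0.05364
UCL = p̄ + 3·√(p̄(1−p̄)/n) = 0.05364 + 3 × √(0.05364×0.94636/400) = 0.05364 + 3 × 0.01126 = 0.08743

0.0874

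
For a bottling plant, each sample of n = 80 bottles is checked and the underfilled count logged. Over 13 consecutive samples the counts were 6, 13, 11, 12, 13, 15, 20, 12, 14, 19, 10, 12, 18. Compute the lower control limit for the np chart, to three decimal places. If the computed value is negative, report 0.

3.423

p̄ = Σdᵢ / (k·n) = 175 / (13 × 80) = 0.16827
LCL = np̄ − 3·√(np̄(1−p̄)) = 13.4615 − 3 × 3.3461 = 3.4232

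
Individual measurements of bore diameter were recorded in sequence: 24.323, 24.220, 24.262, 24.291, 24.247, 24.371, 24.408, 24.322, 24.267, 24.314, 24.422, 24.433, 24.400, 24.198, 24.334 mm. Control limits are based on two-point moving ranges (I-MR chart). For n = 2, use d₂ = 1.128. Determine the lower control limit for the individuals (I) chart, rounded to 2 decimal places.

X̄ = (24.323 + 24.220 + 24.262 + 24.291 + 24.247 + 24.371 + 24.408 + 24.322 + 24.267 + 24.314 + 24.422 + 24.433 + 24.400 + 24.198 + 24.334) / 15 = 24.3208
Moving ranges: 0.103, 0.042, 0.029, 0.044, 0.124, 0.037, 0.086, 0.055, 0.047, 0.108, 0.011, 0.033, 0.202, 0.136; M̄R̄ = 1.0570 / 14 = 0.0755
LCL = X̄ − 3·M̄R̄/d₂ = 24.3208 − 3 × 0.0755 / 1.128 = 24.1200

24.12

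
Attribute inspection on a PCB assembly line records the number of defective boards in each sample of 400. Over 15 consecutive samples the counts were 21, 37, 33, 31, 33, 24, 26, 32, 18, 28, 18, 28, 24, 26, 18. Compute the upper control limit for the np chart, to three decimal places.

41.381

p̄ = Σdᵢ / (k·n) = 397 / (15 × 400) = 0.06617
UCL = np̄ + 3·√(np̄(1−p̄)) = 26.4667 + 3 × √(26.4667×0.93383) = 26.4667 + 3 × 4.9715 = 41.3811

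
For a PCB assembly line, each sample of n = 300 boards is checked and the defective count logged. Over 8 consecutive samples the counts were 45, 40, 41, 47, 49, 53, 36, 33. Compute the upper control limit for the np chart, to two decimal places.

61.21

p̄ = Σdᵢ / (k·n) = 344 / (8 × 300) = 0.14333
UCL = np̄ + 3·√(np̄(1−p̄)) = 43.0000 + 3 × √(43.0000×0.85667) = 43.0000 + 3 × 6.0693 = 61.2080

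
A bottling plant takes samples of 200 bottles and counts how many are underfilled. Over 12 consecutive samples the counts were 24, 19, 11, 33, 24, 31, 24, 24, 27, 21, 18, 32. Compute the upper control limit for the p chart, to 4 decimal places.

0.1889

p̄ = Σdᵢ / (k·n) = 288 / (12 × 200) = 0.12000
UCL = p̄ + 3·√(p̄(1−p̄)/n) = 0.12000 + 3 × √(0.12000×0.88000/200) = 0.12000 + 3 × 0.02298 = 0.18893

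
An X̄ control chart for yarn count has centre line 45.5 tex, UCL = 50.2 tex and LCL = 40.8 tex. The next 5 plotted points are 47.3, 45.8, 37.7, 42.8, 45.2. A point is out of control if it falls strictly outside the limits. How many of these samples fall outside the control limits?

Compare each point to [40.8, 50.2]: sample 3 = 37.7 < LCL.

1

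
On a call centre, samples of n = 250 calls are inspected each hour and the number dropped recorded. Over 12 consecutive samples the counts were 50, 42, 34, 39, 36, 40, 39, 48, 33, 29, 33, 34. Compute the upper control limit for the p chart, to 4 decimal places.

0.2205

p̄ = Σdᵢ / (k·n) = 457 / (12 × 250) = 0.15233
UCL = p̄ + 3·√(p̄(1−p̄)/n) = 0.15233 + 3 × √(0.15233×0.84767/250) = 0.15233 + 3 × 0.02273 = 0.22051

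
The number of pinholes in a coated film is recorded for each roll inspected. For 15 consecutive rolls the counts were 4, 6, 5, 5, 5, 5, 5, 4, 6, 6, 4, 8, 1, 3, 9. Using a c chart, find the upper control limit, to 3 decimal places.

11.819

c̄ = (4 + 6 + 5 + 5 + 5 + 5 + 5 + 4 + 6 + 6 + 4 + 8 + 1 + 3 + 9) / 15 = 76 / 15 = 5.0667
UCL = c̄ + 3√c̄ = 5.0667 + 3 × √5.0667 = 5.0667 + 3 × 2.2509 = 11.8194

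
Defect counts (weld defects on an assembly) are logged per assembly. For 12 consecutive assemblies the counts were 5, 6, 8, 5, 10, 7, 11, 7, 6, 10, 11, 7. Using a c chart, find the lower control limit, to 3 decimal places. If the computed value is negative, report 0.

c̄ = (5 + 6 + 8 + 5 + 10 + 7 + 11 + 7 + 6 + 10 + 11 + 7) / 12 = 93 / 12 = 7.7500
LCL = c̄ − 3√c̄ = 7.7500 − 3 × 2.7839 = -0.6016 → 0 (cannot be negative)

0.000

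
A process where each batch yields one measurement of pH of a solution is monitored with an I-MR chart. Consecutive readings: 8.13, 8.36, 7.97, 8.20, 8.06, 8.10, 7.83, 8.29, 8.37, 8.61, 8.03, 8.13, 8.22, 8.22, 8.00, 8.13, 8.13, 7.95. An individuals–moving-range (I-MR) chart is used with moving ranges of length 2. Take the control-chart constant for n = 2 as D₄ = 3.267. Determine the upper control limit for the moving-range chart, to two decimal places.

0.65

Moving ranges: 0.23, 0.39, 0.23, 0.14, 0.04, 0.27, 0.46, 0.08, 0.24, 0.58, 0.10, 0.09, 0.00, 0.22, 0.13, 0.00, 0.18; M̄R̄ = 3.3800 / 17 = 0.1988
UCL_MR = D₄·M̄R̄ = 3.267 × 0.1988 = 0.6496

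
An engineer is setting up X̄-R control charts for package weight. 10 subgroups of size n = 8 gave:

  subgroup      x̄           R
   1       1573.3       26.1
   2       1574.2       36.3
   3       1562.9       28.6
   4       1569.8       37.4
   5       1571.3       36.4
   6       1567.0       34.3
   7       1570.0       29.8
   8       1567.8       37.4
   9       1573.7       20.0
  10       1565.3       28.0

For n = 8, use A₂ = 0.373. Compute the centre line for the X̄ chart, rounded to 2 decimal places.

1569.53

X̄̄ = (1573.3 + 1574.2 + 1562.9 + 1569.8 + 1571.3 + 1567.0 + 1570.0 + 1567.8 + 1573.7 + 1565.3) / 10 = 15695.3000 / 10 = 1569.5300
CL = X̄̄ = 1569.5300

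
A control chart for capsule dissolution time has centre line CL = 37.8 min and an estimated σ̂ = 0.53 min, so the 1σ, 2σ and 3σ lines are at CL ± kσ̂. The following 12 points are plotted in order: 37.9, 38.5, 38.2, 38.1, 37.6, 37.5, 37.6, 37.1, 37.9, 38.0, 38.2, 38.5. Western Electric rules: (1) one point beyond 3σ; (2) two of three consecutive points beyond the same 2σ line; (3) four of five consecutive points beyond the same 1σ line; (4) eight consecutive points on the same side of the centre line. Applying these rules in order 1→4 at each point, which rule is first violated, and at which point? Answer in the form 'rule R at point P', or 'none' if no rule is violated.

Zone of each point (C = within 1σ̂, B = 1σ̂–2σ̂, A = 2σ̂–3σ̂, * = beyond 3σ̂; sign = side of CL): 1:+C, 2:+B, 3:+C, 4:+C, 5:-C, 6:-C, 7:-C, 8:-B, 9:+C, 10:+C, 11:+C, 12:+B
No rule fires across all 12 points.

none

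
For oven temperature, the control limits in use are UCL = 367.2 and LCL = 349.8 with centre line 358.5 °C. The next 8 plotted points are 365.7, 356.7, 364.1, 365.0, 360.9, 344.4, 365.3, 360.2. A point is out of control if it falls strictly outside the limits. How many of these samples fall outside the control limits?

Compare each point to [349.8, 367.2]: sample 6 = 344.4 < LCL.

1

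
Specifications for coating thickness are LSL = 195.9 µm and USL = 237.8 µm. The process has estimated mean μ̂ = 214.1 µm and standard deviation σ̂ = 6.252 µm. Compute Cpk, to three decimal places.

Cpu = (USL − μ̂) / (3σ̂) = (237.8 − 214.1) / (3 × 6.252) = 1.2636; Cpl = (μ̂ − LSL) / (3σ̂) = (214.1 − 195.9) / (3 × 6.252) = 0.9704; Cpk = min(Cpu, Cpl) = 0.9704

0.970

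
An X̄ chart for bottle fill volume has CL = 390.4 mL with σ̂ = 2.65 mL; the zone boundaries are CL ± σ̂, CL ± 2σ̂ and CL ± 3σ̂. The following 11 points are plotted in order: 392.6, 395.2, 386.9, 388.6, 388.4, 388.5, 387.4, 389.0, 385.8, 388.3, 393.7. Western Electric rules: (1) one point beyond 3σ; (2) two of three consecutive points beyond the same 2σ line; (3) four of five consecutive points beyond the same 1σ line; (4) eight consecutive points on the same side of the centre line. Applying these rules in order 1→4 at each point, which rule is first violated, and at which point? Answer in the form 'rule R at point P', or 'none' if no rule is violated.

Zone of each point (C = within 1σ̂, B = 1σ̂–2σ̂, A = 2σ̂–3σ̂, * = beyond 3σ̂; sign = side of CL): 1:+C, 2:+B, 3:-B, 4:-C, 5:-C, 6:-C, 7:-B, 8:-C, 9:-B, 10:-C, 11:+B
Rule 4 (eight consecutive points on the same side of the centre line) is satisfied at point 10.

rule 4 at point 10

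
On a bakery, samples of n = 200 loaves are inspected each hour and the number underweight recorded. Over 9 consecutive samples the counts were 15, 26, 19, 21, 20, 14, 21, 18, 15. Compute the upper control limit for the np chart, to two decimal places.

31.15

p̄ = Σdᵢ / (k·n) = 169 / (9 × 200) = 0.09389
UCL = np̄ + 3·√(np̄(1−p̄)) = 18.7778 + 3 × √(18.7778×0.90611) = 18.7778 + 3 × 4.1249 = 31.1525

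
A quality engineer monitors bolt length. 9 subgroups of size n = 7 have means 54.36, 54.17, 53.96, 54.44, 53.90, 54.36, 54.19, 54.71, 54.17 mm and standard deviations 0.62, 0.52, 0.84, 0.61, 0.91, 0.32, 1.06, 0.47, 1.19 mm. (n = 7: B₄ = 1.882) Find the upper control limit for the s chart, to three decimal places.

s̄ = (0.62 + 0.52 + 0.84 + 0.61 + 0.91 + 0.32 + 1.06 + 0.47 + 1.19) / 9 = 0.7267
UCL_s = B₄·s̄ = 1.882 × 0.7267 = 1.3676

1.368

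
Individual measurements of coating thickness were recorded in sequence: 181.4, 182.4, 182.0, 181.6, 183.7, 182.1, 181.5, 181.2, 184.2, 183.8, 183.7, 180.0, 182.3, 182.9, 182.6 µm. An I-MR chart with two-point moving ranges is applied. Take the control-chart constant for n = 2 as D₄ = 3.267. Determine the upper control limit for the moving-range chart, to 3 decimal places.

Moving ranges: 1.0, 0.4, 0.4, 2.1, 1.6, 0.6, 0.3, 3.0, 0.4, 0.1, 3.7, 2.3, 0.6, 0.3; M̄R̄ = 16.8000 / 14 = 1.2000
UCL_MR = D₄·M̄R̄ = 3.267 × 1.2000 = 3.9204

3.920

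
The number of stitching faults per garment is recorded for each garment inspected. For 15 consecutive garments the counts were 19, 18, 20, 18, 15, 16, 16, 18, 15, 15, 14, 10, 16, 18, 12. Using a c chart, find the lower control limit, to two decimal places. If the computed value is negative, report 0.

c̄ = (19 + 18 + 20 + 18 + 15 + 16 + 16 + 18 + 15 + 15 + 14 + 10 + 16 + 18 + 12) / 15 = 240 / 15 = 16.0000
LCL = c̄ − 3√c̄ = 16.0000 − 3 × 4.0000 = 4.0000

4.00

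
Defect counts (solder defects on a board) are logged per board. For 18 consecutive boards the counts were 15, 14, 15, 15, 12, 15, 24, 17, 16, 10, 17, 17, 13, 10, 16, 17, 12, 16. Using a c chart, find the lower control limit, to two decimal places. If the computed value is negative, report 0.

c̄ = (15 + 14 + 15 + 15 + 12 + 15 + 24 + 17 + 16 + 10 + 17 + 17 + 13 + 10 + 16 + 17 + 12 + 16) / 18 = 271 / 18 = 15.0556
LCL = c̄ − 3√c̄ = 15.0556 − 3 × 3.8801 = 3.4151

3.42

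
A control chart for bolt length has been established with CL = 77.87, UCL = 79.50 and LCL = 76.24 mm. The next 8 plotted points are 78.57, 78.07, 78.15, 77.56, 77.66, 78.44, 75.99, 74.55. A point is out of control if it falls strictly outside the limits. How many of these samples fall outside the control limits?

2

Compare each point to [76.24, 79.50]: sample 7 = 75.99 < LCL; sample 8 = 74.55 < LCL.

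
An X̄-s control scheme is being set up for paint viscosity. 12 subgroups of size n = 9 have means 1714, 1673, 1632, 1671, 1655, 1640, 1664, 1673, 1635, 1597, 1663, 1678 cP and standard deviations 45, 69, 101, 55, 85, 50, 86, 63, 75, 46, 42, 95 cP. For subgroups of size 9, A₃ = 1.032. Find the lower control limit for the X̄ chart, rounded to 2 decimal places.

1588.08

X̄̄ = (1714 + 1673 + 1632 + 1671 + 1655 + 1640 + 1664 + 1673 + 1635 + 1597 + 1663 + 1678) / 12 = 1657.9167
s̄ = (45 + 69 + 101 + 55 + 85 + 50 + 86 + 63 + 75 + 46 + 42 + 95) / 12 = 67.6667
LCL = X̄̄ − A₃·s̄ = 1657.9167 − 1.032 × 67.6667 = 1588.0847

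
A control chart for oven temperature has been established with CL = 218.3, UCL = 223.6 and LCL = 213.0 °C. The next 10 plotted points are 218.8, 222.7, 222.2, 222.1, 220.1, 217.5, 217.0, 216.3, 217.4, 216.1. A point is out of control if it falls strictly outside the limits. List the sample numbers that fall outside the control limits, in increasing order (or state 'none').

All 10 points lie within [213.0, 223.6].

none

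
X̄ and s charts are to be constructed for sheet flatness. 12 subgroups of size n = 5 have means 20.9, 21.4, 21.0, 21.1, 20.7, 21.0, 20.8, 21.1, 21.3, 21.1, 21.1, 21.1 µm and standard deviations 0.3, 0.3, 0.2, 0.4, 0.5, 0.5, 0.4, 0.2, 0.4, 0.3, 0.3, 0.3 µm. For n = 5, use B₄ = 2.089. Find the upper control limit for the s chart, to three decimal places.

s̄ = (0.3 + 0.3 + 0.2 + 0.4 + 0.5 + 0.5 + 0.4 + 0.2 + 0.4 + 0.3 + 0.3 + 0.3) / 12 = 0.3417
UCL_s = B₄·s̄ = 2.089 × 0.3417 = 0.7137

0.714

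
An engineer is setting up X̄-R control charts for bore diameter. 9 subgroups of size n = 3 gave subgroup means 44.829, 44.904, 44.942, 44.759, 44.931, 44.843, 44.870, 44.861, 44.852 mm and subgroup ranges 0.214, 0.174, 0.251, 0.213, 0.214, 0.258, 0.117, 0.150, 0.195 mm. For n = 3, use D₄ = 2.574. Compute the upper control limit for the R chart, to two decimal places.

R̄ = (0.214 + 0.174 + 0.251 + 0.213 + 0.214 + 0.258 + 0.117 + 0.150 + 0.195) / 9 = 1.7860 / 9 = 0.1984
UCL_R = D₄·R̄ = 2.574 × 0.1984 = 0.5108

0.51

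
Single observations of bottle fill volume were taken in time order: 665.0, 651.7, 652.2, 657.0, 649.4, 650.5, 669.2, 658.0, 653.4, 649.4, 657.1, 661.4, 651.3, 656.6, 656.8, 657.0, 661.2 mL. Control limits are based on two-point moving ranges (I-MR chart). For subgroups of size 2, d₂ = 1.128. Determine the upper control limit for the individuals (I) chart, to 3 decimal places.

X̄ = (665.0 + 651.7 + 652.2 + 657.0 + 649.4 + 650.5 + 669.2 + 658.0 + 653.4 + 649.4 + 657.1 + 661.4 + 651.3 + 656.6 + 656.8 + 657.0 + 661.2) / 17 = 656.3059
Moving ranges: 13.3, 0.5, 4.8, 7.6, 1.1, 18.7, 11.2, 4.6, 4.0, 7.7, 4.3, 10.1, 5.3, 0.2, 0.2, 4.2; M̄R̄ = 97.8000 / 16 = 6.1125
UCL = X̄ + 3·M̄R̄/d₂ = 656.3059 + 3 × 6.1125 / 1.128 = 672.5625

672.563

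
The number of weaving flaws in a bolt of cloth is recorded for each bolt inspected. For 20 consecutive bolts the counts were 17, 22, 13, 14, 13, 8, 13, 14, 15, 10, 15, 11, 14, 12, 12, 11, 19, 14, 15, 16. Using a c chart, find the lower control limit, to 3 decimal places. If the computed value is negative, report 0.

c̄ = (17 + 22 + 13 + 14 + 13 + 8 + 13 + 14 + 15 + 10 + 15 + 11 + 14 + 12 + 12 + 11 + 19 + 14 + 15 + 16) / 20 = 278 / 20 = 13.9000
LCL = c̄ − 3√c̄ = 13.9000 − 3 × 3.7283 = 2.7152

2.715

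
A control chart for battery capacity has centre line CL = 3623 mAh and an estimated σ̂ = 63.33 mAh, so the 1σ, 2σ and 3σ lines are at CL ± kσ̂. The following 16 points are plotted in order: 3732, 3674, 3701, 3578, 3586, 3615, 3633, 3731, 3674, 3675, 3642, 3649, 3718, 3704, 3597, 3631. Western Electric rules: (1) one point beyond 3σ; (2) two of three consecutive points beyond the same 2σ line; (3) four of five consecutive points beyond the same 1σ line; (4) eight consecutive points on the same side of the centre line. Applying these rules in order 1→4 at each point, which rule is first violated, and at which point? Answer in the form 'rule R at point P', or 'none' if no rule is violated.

rule 4 at point 14

Zone of each point (C = within 1σ̂, B = 1σ̂–2σ̂, A = 2σ̂–3σ̂, * = beyond 3σ̂; sign = side of CL): 1:+B, 2:+C, 3:+B, 4:-C, 5:-C, 6:-C, 7:+C, 8:+B, 9:+C, 10:+C, 11:+C, 12:+C, 13:+B, 14:+B, 15:-C, 16:+C
Rule 4 (eight consecutive points on the same side of the centre line) is satisfied at point 14.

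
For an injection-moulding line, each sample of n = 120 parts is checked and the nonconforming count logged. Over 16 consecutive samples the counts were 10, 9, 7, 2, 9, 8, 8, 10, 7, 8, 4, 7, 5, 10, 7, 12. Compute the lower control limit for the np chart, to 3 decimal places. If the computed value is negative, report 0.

p̄ = Σdᵢ / (k·n) = 123 / (16 × 120) = 0.06406
LCL = np̄ − 3·√(np̄(1−p̄)) = 7.6875 − 3 × 2.6824 = -0.3596 → 0 (negative, so LCL = 0)

0.000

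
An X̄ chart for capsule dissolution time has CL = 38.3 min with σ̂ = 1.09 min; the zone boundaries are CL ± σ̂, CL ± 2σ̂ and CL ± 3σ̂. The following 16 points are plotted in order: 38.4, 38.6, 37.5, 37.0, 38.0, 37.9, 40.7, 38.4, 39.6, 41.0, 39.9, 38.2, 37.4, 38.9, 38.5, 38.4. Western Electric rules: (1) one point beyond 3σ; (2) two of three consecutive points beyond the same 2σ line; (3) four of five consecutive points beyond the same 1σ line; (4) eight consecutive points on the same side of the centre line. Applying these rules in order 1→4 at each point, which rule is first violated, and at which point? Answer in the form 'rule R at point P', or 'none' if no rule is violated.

Zone of each point (C = within 1σ̂, B = 1σ̂–2σ̂, A = 2σ̂–3σ̂, * = beyond 3σ̂; sign = side of CL): 1:+C, 2:+C, 3:-C, 4:-B, 5:-C, 6:-C, 7:+A, 8:+C, 9:+B, 10:+A, 11:+B, 12:-C, 13:-C, 14:+C, 15:+C, 16:+C
Rule 3 (four of five consecutive points beyond the same 1σ limit) is satisfied at point 11.

rule 3 at point 11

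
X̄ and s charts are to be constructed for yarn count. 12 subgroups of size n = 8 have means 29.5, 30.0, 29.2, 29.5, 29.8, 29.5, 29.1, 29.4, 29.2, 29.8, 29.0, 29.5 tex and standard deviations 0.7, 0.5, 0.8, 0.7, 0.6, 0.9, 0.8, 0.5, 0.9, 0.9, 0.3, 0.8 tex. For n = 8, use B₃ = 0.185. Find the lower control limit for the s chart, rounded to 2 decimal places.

0.13

s̄ = (0.7 + 0.5 + 0.8 + 0.7 + 0.6 + 0.9 + 0.8 + 0.5 + 0.9 + 0.9 + 0.3 + 0.8) / 12 = 0.7000
LCL_s = B₃·s̄ = 0.185 × 0.7000 = 0.1295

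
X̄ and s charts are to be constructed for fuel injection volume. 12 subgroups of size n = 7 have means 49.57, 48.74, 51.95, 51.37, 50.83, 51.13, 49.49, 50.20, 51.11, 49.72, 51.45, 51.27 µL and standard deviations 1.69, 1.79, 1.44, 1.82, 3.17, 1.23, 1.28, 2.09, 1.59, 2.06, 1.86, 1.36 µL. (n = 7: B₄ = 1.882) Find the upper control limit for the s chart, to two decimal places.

s̄ = (1.69 + 1.79 + 1.44 + 1.82 + 3.17 + 1.23 + 1.28 + 2.09 + 1.59 + 2.06 + 1.86 + 1.36) / 12 = 1.7817
UCL_s = B₄·s̄ = 1.882 × 1.7817 = 3.3531

3.35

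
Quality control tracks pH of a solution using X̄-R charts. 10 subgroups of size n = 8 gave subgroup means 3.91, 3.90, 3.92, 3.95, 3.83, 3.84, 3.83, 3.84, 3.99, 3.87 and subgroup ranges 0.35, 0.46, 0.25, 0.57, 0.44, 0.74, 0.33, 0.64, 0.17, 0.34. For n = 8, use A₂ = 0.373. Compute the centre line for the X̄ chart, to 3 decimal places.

3.888

X̄̄ = (3.91 + 3.90 + 3.92 + 3.95 + 3.83 + 3.84 + 3.83 + 3.84 + 3.99 + 3.87) / 10 = 38.8800 / 10 = 3.8880
CL = X̄̄ = 3.8880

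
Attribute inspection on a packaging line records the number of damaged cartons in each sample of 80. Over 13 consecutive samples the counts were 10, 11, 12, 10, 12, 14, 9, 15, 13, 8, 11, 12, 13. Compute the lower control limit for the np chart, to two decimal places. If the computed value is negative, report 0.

2.11

p̄ = Σdᵢ / (k·n) = 150 / (13 × 80) = 0.14423
LCL = np̄ − 3·√(np̄(1−p̄)) = 11.5385 − 3 × 3.1423 = 2.1115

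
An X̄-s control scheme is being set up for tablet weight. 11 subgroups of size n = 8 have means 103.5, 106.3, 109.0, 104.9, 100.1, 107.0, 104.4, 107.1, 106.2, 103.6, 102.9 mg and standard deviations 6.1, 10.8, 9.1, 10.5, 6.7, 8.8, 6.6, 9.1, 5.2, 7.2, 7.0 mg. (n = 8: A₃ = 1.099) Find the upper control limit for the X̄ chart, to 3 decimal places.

113.702

X̄̄ = (103.5 + 106.3 + 109.0 + 104.9 + 100.1 + 107.0 + 104.4 + 107.1 + 106.2 + 103.6 + 102.9) / 11 = 105.0000
s̄ = (6.1 + 10.8 + 9.1 + 10.5 + 6.7 + 8.8 + 6.6 + 9.1 + 5.2 + 7.2 + 7.0) / 11 = 7.9182
UCL = X̄̄ + A₃·s̄ = 105.0000 + 1.099 × 7.9182 = 113.7021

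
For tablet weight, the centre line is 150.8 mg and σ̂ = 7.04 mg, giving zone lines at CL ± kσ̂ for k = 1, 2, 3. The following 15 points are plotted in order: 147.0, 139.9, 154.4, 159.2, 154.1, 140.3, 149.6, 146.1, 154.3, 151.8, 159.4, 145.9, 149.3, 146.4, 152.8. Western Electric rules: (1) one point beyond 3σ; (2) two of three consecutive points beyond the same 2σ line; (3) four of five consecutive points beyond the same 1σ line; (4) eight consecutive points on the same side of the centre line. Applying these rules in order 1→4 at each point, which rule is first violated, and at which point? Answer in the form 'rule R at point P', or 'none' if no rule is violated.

Zone of each point (C = within 1σ̂, B = 1σ̂–2σ̂, A = 2σ̂–3σ̂, * = beyond 3σ̂; sign = side of CL): 1:-C, 2:-B, 3:+C, 4:+B, 5:+C, 6:-B, 7:-C, 8:-C, 9:+C, 10:+C, 11:+B, 12:-C, 13:-C, 14:-C, 15:+C
No rule fires across all 15 points.

none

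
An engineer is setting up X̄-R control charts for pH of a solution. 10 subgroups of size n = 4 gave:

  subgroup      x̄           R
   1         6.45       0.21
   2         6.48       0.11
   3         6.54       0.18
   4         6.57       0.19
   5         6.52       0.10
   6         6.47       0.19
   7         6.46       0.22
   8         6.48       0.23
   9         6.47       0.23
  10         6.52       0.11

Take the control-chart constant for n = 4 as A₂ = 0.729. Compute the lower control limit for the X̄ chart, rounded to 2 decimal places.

6.37

X̄̄ = (6.45 + 6.48 + 6.54 + 6.57 + 6.52 + 6.47 + 6.46 + 6.48 + 6.47 + 6.52) / 10 = 64.9600 / 10 = 6.4960
R̄ = (0.21 + 0.11 + 0.18 + 0.19 + 0.10 + 0.19 + 0.22 + 0.23 + 0.23 + 0.11) / 10 = 1.7700 / 10 = 0.1770
LCL = X̄̄ − A₂·R̄ = 6.4960 − 0.729 × 0.1770 = 6.3670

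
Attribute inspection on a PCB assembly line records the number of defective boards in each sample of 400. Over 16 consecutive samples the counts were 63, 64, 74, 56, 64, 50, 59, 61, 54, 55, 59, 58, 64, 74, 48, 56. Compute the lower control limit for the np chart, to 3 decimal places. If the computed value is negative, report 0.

38.522

p̄ = Σdᵢ / (k·n) = 959 / (16 × 400) = 0.14984
LCL = np̄ − 3·√(np̄(1−p̄)) = 59.9375 − 3 × 7.1384 = 38.5224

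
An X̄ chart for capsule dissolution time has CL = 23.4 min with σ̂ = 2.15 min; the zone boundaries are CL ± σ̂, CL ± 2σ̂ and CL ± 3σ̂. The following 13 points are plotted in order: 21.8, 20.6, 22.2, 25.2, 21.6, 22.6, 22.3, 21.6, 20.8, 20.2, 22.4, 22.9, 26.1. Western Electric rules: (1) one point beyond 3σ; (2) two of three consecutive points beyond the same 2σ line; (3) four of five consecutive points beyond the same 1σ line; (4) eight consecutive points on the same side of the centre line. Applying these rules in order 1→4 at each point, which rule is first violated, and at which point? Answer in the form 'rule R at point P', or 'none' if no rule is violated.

rule 4 at point 12

Zone of each point (C = within 1σ̂, B = 1σ̂–2σ̂, A = 2σ̂–3σ̂, * = beyond 3σ̂; sign = side of CL): 1:-C, 2:-B, 3:-C, 4:+C, 5:-C, 6:-C, 7:-C, 8:-C, 9:-B, 10:-B, 11:-C, 12:-C, 13:+B
Rule 4 (eight consecutive points on the same side of the centre line) is satisfied at point 12.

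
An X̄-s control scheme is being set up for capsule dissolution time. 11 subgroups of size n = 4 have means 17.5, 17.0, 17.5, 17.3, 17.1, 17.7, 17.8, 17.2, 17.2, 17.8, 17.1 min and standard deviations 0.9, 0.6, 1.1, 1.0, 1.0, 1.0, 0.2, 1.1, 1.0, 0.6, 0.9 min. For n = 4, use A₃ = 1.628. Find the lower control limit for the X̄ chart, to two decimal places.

15.99

X̄̄ = (17.5 + 17.0 + 17.5 + 17.3 + 17.1 + 17.7 + 17.8 + 17.2 + 17.2 + 17.8 + 17.1) / 11 = 17.3818
s̄ = (0.9 + 0.6 + 1.1 + 1.0 + 1.0 + 1.0 + 0.2 + 1.1 + 1.0 + 0.6 + 0.9) / 11 = 0.8545
LCL = X̄̄ − A₃·s̄ = 17.3818 − 1.628 × 0.8545 = 15.9906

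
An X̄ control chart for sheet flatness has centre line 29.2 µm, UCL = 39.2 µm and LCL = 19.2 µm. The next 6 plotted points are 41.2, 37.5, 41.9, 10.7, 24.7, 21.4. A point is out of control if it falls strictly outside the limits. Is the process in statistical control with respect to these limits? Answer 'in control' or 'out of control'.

Compare each point to [19.2, 39.2]: sample 1 = 41.2 > UCL; sample 3 = 41.9 > UCL; sample 4 = 10.7 < LCL.

out of control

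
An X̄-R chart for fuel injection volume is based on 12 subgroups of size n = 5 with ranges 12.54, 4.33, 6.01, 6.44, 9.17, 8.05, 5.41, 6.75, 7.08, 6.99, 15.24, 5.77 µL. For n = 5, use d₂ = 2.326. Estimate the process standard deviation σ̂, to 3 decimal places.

R̄ = (12.54 + 4.33 + 6.01 + 6.44 + 9.17 + 8.05 + 5.41 + 6.75 + 7.08 + 6.99 + 15.24 + 5.77) / 12 = 7.8150
σ̂ = R̄ / d₂ = 7.8150 / 2.326 = 3.3598

3.360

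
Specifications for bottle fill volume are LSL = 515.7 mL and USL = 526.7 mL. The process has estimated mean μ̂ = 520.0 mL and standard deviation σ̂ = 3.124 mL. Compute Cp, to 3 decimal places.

Cp = (USL − LSL) / (6σ̂) = (526.7 − 515.7) / (6 × 3.124) = 11.0000 / 18.7440 = 0.5869

0.587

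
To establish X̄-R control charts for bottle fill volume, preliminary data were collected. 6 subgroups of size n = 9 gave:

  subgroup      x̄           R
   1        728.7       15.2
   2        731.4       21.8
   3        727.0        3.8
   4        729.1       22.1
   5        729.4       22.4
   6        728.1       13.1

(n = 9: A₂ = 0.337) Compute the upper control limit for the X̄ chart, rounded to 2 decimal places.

734.48

X̄̄ = (728.7 + 731.4 + 727.0 + 729.1 + 729.4 + 728.1) / 6 = 4373.7000 / 6 = 728.9500
R̄ = (15.2 + 21.8 + 3.8 + 22.1 + 22.4 + 13.1) / 6 = 98.4000 / 6 = 16.4000
UCL = X̄̄ + A₂·R̄ = 728.9500 + 0.337 × 16.4000 = 734.4768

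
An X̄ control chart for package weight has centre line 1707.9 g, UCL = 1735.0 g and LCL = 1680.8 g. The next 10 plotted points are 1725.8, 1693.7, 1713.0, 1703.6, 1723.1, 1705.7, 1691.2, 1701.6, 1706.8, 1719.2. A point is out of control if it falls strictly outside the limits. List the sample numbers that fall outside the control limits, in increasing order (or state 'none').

none

All 10 points lie within [1680.8, 1735.0].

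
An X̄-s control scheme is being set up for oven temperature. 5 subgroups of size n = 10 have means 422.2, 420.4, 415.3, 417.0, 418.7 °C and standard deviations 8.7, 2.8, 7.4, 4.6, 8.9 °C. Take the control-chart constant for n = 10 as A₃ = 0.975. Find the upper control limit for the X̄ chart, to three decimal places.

425.038

X̄̄ = (422.2 + 420.4 + 415.3 + 417.0 + 418.7) / 5 = 418.7200
s̄ = (8.7 + 2.8 + 7.4 + 4.6 + 8.9) / 5 = 6.4800
UCL = X̄̄ + A₃·s̄ = 418.7200 + 0.975 × 6.4800 = 425.0380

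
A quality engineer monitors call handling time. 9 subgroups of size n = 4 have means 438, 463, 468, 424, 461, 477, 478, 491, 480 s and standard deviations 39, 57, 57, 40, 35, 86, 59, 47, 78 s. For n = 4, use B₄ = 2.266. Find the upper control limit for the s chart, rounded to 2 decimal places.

s̄ = (39 + 57 + 57 + 40 + 35 + 86 + 59 + 47 + 78) / 9 = 55.3333
UCL_s = B₄·s̄ = 2.266 × 55.3333 = 125.3853

125.39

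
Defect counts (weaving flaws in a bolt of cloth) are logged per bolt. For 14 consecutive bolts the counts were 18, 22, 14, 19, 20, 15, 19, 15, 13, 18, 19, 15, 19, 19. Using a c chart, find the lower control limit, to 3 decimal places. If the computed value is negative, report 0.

c̄ = (18 + 22 + 14 + 19 + 20 + 15 + 19 + 15 + 13 + 18 + 19 + 15 + 19 + 19) / 14 = 245 / 14 = 17.5000
LCL = c̄ − 3√c̄ = 17.5000 − 3 × 4.1833 = 4.9501

4.950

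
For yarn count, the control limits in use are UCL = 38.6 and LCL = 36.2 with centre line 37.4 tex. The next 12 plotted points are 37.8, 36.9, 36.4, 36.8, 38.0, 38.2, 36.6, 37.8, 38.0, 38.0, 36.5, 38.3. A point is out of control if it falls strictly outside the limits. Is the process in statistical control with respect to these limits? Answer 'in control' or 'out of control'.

in control

All 12 points lie within [36.2, 38.6].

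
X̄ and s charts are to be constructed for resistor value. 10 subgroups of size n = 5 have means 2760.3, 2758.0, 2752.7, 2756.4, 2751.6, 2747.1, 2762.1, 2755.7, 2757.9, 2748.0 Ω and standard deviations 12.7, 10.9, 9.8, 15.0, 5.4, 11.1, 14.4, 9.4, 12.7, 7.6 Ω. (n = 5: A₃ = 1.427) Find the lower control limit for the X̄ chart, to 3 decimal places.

2739.426

X̄̄ = (2760.3 + 2758.0 + 2752.7 + 2756.4 + 2751.6 + 2747.1 + 2762.1 + 2755.7 + 2757.9 + 2748.0) / 10 = 2754.9800
s̄ = (12.7 + 10.9 + 9.8 + 15.0 + 5.4 + 11.1 + 14.4 + 9.4 + 12.7 + 7.6) / 10 = 10.9000
LCL = X̄̄ − A₃·s̄ = 2754.9800 − 1.427 × 10.9000 = 2739.4257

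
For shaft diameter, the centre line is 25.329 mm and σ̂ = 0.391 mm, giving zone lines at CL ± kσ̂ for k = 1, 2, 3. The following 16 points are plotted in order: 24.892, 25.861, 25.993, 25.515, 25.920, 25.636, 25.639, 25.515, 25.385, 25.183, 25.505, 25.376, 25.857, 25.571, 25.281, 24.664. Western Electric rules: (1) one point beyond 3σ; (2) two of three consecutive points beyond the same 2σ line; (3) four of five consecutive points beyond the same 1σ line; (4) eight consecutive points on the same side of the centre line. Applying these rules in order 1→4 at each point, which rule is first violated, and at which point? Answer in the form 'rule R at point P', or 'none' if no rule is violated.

rule 4 at point 9

Zone of each point (C = within 1σ̂, B = 1σ̂–2σ̂, A = 2σ̂–3σ̂, * = beyond 3σ̂; sign = side of CL): 1:-B, 2:+B, 3:+B, 4:+C, 5:+B, 6:+C, 7:+C, 8:+C, 9:+C, 10:-C, 11:+C, 12:+C, 13:+B, 14:+C, 15:-C, 16:-B
Rule 4 (eight consecutive points on the same side of the centre line) is satisfied at point 9.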